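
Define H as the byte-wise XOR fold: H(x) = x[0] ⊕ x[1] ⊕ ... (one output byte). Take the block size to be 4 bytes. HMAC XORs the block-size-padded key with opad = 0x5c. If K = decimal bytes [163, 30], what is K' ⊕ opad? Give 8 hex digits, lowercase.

Key decimal bytes [163, 30] = a3 1e is 2 bytes ≤ B = 4; zero-pad to 4 bytes: K' = a3 1e 00 00.
XOR each byte with 0x5c: a3⊕5c=ff, 1e⊕5c=42, 00⊕5c=5c, 00⊕5c=5c.

ff425c5c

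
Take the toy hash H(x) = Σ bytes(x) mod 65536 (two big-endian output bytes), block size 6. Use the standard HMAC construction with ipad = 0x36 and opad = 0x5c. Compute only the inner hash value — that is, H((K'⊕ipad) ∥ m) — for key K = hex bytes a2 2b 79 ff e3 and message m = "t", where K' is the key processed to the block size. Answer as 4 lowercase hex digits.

Key hex bytes a2 2b 79 ff e3 is 5 bytes ≤ B = 6; zero-pad to 6 bytes: K' = a2 2b 79 ff e3 00.
K' ⊕ ipad = 94 1d 4f c9 d5 36.
Inner input = 94 1d 4f c9 d5 36 ∥ 74.
Inner hash: sum = 148+29+79+201+213+54+116 = 840 → 03 48.

0348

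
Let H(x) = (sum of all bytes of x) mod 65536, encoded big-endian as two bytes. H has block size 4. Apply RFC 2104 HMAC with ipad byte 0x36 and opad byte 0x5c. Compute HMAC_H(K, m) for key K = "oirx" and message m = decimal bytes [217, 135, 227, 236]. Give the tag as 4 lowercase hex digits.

Key "oirx" = 6f 69 72 78 is exactly B = 4 bytes: K' = 6f 69 72 78.
K' ⊕ ipad = 59 5f 44 4e.  K' ⊕ opad = 33 35 2e 24.
Inner input = (K'⊕ipad) ∥ m = 59 5f 44 4e ∥ d9 87 e3 ec.
Inner hash: sum = 89+95+68+78+217+135+227+236 = 1145 → 04 79.
Outer input = (K'⊕opad) ∥ inner = 33 35 2e 24 ∥ 04 79.
Outer hash (tag): sum = 51+53+46+36+4+121 = 311 → 01 37.

0137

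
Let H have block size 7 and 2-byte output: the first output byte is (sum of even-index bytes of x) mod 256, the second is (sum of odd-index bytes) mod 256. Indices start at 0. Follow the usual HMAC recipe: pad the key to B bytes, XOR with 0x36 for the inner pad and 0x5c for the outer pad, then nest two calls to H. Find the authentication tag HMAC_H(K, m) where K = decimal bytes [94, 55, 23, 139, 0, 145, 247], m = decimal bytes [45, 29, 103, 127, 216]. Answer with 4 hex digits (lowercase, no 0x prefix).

252b

Key decimal bytes [94, 55, 23, 139, 0, 145, 247] = 5e 37 17 8b 00 91 f7 is exactly B = 7 bytes: K' = 5e 37 17 8b 00 91 f7.
K' ⊕ ipad = 68 01 21 bd 36 a7 c1.  K' ⊕ opad = 02 6b 4b d7 5c cd ab.
Inner input = (K'⊕ipad) ∥ m = 68 01 21 bd 36 a7 c1 ∥ 2d 1d 67 7f d8.
Inner hash: even-index sum = 540 mod 256 = 28; odd-index sum = 721 mod 256 = 209 → 1c d1.
Outer input = (K'⊕opad) ∥ inner = 02 6b 4b d7 5c cd ab ∥ 1c d1.
Outer hash (tag): even-index sum = 549 mod 256 = 37; odd-index sum = 555 mod 256 = 43 → 25 2b.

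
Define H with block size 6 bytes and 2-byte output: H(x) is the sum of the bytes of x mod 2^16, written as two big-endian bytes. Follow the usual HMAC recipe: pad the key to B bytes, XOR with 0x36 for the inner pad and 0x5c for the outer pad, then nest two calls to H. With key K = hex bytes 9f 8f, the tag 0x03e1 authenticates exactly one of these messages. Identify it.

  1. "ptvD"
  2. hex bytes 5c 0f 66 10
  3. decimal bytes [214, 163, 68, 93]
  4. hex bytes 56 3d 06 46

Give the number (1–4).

Key hex bytes 9f 8f is 2 bytes ≤ B = 6; zero-pad to 6 bytes: K' = 9f 8f 00 00 00 00.
K' ⊕ ipad = a9 b9 36 36 36 36; K' ⊕ opad = c3 d3 5c 5c 5c 5c.
m1: inner = H(a9 b9 36 36 36 36 70 74 76 44) = 03 d8; tag = H(c3 d3 5c 5c 5c 5c 03 d8) = 03e1 ← matches
m2: inner = H(a9 b9 36 36 36 36 5c 0f 66 10) = 03 1b; tag = H(c3 d3 5c 5c 5c 5c 03 1b) = 0324
m3: inner = H(a9 b9 36 36 36 36 d6 a3 44 5d) = 04 54; tag = H(c3 d3 5c 5c 5c 5c 04 54) = 035e
m4: inner = H(a9 b9 36 36 36 36 56 3d 06 46) = 03 19; tag = H(c3 d3 5c 5c 5c 5c 03 19) = 0322

1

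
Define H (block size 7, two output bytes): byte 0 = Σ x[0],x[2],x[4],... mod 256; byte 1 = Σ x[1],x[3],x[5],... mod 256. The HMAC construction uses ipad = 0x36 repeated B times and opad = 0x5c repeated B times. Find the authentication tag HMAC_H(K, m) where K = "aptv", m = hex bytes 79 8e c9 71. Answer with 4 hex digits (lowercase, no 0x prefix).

1bb6

Key "aptv" = 61 70 74 76 is 4 bytes ≤ B = 7; zero-pad to 7 bytes: K' = 61 70 74 76 00 00 00.
K' ⊕ ipad = 57 46 42 40 36 36 36.  K' ⊕ opad = 3d 2c 28 2a 5c 5c 5c.
Inner input = (K'⊕ipad) ∥ m = 57 46 42 40 36 36 36 ∥ 79 8e c9 71.
Inner hash: even-index sum = 516 mod 256 = 4; odd-index sum = 510 mod 256 = 254 → 04 fe.
Outer input = (K'⊕opad) ∥ inner = 3d 2c 28 2a 5c 5c 5c ∥ 04 fe.
Outer hash (tag): even-index sum = 539 mod 256 = 27; odd-index sum = 182 mod 256 = 182 → 1b b6.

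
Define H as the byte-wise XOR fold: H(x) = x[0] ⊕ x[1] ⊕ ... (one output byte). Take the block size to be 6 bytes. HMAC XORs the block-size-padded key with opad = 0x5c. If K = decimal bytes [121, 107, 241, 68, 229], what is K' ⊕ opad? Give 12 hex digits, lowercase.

2537ad18b95c

Key decimal bytes [121, 107, 241, 68, 229] = 79 6b f1 44 e5 is 5 bytes ≤ B = 6; zero-pad to 6 bytes: K' = 79 6b f1 44 e5 00.
XOR each byte with 0x5c: 79⊕5c=25, 6b⊕5c=37, f1⊕5c=ad, 44⊕5c=18, e5⊕5c=b9, 00⊕5c=5c.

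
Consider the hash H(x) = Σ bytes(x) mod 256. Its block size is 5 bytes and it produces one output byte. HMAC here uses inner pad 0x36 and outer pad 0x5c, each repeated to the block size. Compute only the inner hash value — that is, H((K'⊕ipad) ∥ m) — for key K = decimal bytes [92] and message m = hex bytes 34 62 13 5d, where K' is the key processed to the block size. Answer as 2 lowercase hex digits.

48

Key decimal bytes [92] = 5c is 1 byte ≤ B = 5; zero-pad to 5 bytes: K' = 5c 00 00 00 00.
K' ⊕ ipad = 6a 36 36 36 36.
Inner input = 6a 36 36 36 36 ∥ 34 62 13 5d.
Inner hash: sum = 106+54+54+54+54+52+98+19+93 = 584; mod 256 = 72 → 48.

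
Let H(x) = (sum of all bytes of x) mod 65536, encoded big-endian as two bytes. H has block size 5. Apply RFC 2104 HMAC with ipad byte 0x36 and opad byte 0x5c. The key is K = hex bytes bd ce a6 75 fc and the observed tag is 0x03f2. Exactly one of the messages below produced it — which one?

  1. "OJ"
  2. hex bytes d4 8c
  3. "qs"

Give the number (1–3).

1

Key hex bytes bd ce a6 75 fc is exactly B = 5 bytes: K' = bd ce a6 75 fc.
K' ⊕ ipad = 8b f8 90 43 ca; K' ⊕ opad = e1 92 fa 29 a0.
m1: inner = H(8b f8 90 43 ca 4f 4a) = 03 b9; tag = H(e1 92 fa 29 a0 03 b9) = 03f2 ← matches
m2: inner = H(8b f8 90 43 ca d4 8c) = 04 80; tag = H(e1 92 fa 29 a0 04 80) = 03ba
m3: inner = H(8b f8 90 43 ca 71 73) = 04 04; tag = H(e1 92 fa 29 a0 04 04) = 033e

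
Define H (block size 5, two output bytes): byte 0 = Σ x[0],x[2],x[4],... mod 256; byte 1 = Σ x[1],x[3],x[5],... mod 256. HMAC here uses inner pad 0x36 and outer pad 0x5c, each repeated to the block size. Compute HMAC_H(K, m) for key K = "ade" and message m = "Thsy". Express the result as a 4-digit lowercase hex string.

Key "ade" = 61 64 65 is 3 bytes ≤ B = 5; zero-pad to 5 bytes: K' = 61 64 65 00 00.
K' ⊕ ipad = 57 52 53 36 36.  K' ⊕ opad = 3d 38 39 5c 5c.
Inner input = (K'⊕ipad) ∥ m = 57 52 53 36 36 ∥ 54 68 73 79.
Inner hash: even-index sum = 449 mod 256 = 193; odd-index sum = 335 mod 256 = 79 → c1 4f.
Outer input = (K'⊕opad) ∥ inner = 3d 38 39 5c 5c ∥ c1 4f.
Outer hash (tag): even-index sum = 289 mod 256 = 33; odd-index sum = 341 mod 256 = 85 → 21 55.

2155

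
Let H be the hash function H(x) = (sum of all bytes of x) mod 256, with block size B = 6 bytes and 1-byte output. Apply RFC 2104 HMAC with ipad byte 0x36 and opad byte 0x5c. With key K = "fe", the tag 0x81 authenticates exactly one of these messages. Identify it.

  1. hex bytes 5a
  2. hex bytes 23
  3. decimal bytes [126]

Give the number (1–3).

Key "fe" = 66 65 is 2 bytes ≤ B = 6; zero-pad to 6 bytes: K' = 66 65 00 00 00 00.
K' ⊕ ipad = 50 53 36 36 36 36; K' ⊕ opad = 3a 39 5c 5c 5c 5c.
m1: inner = H(50 53 36 36 36 36 5a) = d5; tag = H(3a 39 5c 5c 5c 5c d5) = b8
m2: inner = H(50 53 36 36 36 36 23) = 9e; tag = H(3a 39 5c 5c 5c 5c 9e) = 81 ← matches
m3: inner = H(50 53 36 36 36 36 7e) = f9; tag = H(3a 39 5c 5c 5c 5c f9) = dc

2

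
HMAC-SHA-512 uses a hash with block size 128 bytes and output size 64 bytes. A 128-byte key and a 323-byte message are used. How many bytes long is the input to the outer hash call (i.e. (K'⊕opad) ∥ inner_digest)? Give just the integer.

Key is 128 ≤ 128 bytes, zero-padded: |K'| = 128.
Outer input = (K'⊕opad) ∥ H(inner) → 128 + 64 = 192 bytes.

192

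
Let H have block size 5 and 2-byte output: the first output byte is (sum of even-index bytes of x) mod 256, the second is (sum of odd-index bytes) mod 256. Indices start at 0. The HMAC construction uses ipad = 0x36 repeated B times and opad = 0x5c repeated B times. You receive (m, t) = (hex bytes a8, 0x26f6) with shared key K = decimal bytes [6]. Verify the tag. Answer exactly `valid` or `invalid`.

Key decimal bytes [6] = 06 is 1 byte ≤ B = 5; zero-pad to 5 bytes: K' = 06 00 00 00 00.
K' ⊕ ipad = 30 36 36 36 36; K' ⊕ opad = 5a 5c 5c 5c 5c.
Inner hash: even-index sum = 156 mod 256 = 156; odd-index sum = 276 mod 256 = 20 → 9c 14.
Outer hash (recomputed tag): even-index sum = 294 mod 256 = 38; odd-index sum = 340 mod 256 = 84 → 26 54.
Recomputed tag = 2654; claimed = 26f6 → mismatch.

invalid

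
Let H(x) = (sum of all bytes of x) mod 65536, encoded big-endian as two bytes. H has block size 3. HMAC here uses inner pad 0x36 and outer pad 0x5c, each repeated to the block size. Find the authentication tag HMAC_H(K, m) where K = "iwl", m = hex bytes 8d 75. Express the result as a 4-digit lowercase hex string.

Key "iwl" = 69 77 6c is exactly B = 3 bytes: K' = 69 77 6c.
K' ⊕ ipad = 5f 41 5a.  K' ⊕ opad = 35 2b 30.
Inner input = (K'⊕ipad) ∥ m = 5f 41 5a ∥ 8d 75.
Inner hash: sum = 95+65+90+141+117 = 508 → 01 fc.
Outer input = (K'⊕opad) ∥ inner = 35 2b 30 ∥ 01 fc.
Outer hash (tag): sum = 53+43+48+1+252 = 397 → 01 8d.

018d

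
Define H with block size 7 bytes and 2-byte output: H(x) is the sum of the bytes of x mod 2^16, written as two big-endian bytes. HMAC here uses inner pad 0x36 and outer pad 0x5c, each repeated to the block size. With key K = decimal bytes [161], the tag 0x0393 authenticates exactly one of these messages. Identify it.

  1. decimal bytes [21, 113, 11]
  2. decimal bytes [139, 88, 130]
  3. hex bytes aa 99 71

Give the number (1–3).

Key decimal bytes [161] = a1 is 1 byte ≤ B = 7; zero-pad to 7 bytes: K' = a1 00 00 00 00 00 00.
K' ⊕ ipad = 97 36 36 36 36 36 36; K' ⊕ opad = fd 5c 5c 5c 5c 5c 5c.
m1: inner = H(97 36 36 36 36 36 36 15 71 0b) = 02 6c; tag = H(fd 5c 5c 5c 5c 5c 5c 02 6c) = 0393 ← matches
m2: inner = H(97 36 36 36 36 36 36 8b 58 82) = 03 40; tag = H(fd 5c 5c 5c 5c 5c 5c 03 40) = 0368
m3: inner = H(97 36 36 36 36 36 36 aa 99 71) = 03 8f; tag = H(fd 5c 5c 5c 5c 5c 5c 03 8f) = 03b7

1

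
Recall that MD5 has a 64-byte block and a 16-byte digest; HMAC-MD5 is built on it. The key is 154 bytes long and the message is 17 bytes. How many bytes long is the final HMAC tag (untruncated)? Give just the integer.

16

The tag is one MD5 digest: 16 bytes.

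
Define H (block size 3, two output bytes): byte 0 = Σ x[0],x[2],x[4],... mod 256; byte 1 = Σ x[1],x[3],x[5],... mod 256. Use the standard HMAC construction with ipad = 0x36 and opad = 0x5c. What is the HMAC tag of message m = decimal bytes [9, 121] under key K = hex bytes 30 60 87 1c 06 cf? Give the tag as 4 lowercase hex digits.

c351

Key hex bytes 30 60 87 1c 06 cf is 6 bytes > B = 3, so hash it first: H(key) = bd 4b, then zero-pad to 3 bytes: K' = bd 4b 00.
K' ⊕ ipad = 8b 7d 36.  K' ⊕ opad = e1 17 5c.
Inner input = (K'⊕ipad) ∥ m = 8b 7d 36 ∥ 09 79.
Inner hash: even-index sum = 314 mod 256 = 58; odd-index sum = 134 mod 256 = 134 → 3a 86.
Outer input = (K'⊕opad) ∥ inner = e1 17 5c ∥ 3a 86.
Outer hash (tag): even-index sum = 451 mod 256 = 195; odd-index sum = 81 mod 256 = 81 → c3 51.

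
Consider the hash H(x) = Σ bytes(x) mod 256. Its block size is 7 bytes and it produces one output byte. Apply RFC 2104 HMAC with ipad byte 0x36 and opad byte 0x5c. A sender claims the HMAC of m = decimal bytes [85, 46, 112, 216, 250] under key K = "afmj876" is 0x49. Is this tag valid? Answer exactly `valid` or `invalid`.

valid

Key "afmj876" = 61 66 6d 6a 38 37 36 is exactly B = 7 bytes: K' = 61 66 6d 6a 38 37 36.
K' ⊕ ipad = 57 50 5b 5c 0e 01 00; K' ⊕ opad = 3d 3a 31 36 64 6b 6a.
Inner hash: sum = 87+80+91+92+14+1+0+85+46+112+216+250 = 1074; mod 256 = 50 → 32.
Outer hash (recomputed tag): sum = 61+58+49+54+100+107+106+50 = 585; mod 256 = 73 → 49.
Recomputed tag = 49; claimed = 49 → match.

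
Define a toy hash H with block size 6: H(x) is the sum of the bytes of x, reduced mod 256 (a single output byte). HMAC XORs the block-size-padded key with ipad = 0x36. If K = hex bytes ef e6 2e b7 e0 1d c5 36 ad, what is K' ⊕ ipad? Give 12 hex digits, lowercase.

Key hex bytes ef e6 2e b7 e0 1d c5 36 ad is 9 bytes > B = 6, so hash it first: H(key) = 5f, then zero-pad to 6 bytes: K' = 5f 00 00 00 00 00.
XOR each byte with 0x36: 5f⊕36=69, 00⊕36=36, 00⊕36=36, 00⊕36=36, 00⊕36=36, 00⊕36=36.

693636363636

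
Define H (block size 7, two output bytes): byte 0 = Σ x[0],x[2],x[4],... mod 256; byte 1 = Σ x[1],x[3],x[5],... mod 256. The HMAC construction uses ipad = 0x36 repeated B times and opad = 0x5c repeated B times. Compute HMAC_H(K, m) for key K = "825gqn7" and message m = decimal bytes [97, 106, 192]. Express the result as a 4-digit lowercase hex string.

Key "825gqn7" = 38 32 35 67 71 6e 37 is exactly B = 7 bytes: K' = 38 32 35 67 71 6e 37.
K' ⊕ ipad = 0e 04 03 51 47 58 01.  K' ⊕ opad = 64 6e 69 3b 2d 32 6b.
Inner input = (K'⊕ipad) ∥ m = 0e 04 03 51 47 58 01 ∥ 61 6a c0.
Inner hash: even-index sum = 195 mod 256 = 195; odd-index sum = 462 mod 256 = 206 → c3 ce.
Outer input = (K'⊕opad) ∥ inner = 64 6e 69 3b 2d 32 6b ∥ c3 ce.
Outer hash (tag): even-index sum = 563 mod 256 = 51; odd-index sum = 414 mod 256 = 158 → 33 9e.

339e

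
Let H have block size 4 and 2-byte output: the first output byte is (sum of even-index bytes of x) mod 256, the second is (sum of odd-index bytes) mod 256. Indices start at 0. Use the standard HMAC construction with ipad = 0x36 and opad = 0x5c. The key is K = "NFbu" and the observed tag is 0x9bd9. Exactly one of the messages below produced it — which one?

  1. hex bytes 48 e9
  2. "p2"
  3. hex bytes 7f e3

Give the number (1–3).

Key "NFbu" = 4e 46 62 75 is exactly B = 4 bytes: K' = 4e 46 62 75.
K' ⊕ ipad = 78 70 54 43; K' ⊕ opad = 12 1a 3e 29.
m1: inner = H(78 70 54 43 48 e9) = 14 9c; tag = H(12 1a 3e 29 14 9c) = 64df
m2: inner = H(78 70 54 43 70 32) = 3c e5; tag = H(12 1a 3e 29 3c e5) = 8c28
m3: inner = H(78 70 54 43 7f e3) = 4b 96; tag = H(12 1a 3e 29 4b 96) = 9bd9 ← matches

3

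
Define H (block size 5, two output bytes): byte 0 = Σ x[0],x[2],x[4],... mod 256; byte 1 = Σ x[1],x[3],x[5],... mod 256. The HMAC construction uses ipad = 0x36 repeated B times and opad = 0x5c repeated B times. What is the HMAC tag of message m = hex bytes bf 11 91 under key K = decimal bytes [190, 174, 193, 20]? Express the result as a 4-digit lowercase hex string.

Key decimal bytes [190, 174, 193, 20] = be ae c1 14 is 4 bytes ≤ B = 5; zero-pad to 5 bytes: K' = be ae c1 14 00.
K' ⊕ ipad = 88 98 f7 22 36.  K' ⊕ opad = e2 f2 9d 48 5c.
Inner input = (K'⊕ipad) ∥ m = 88 98 f7 22 36 ∥ bf 11 91.
Inner hash: even-index sum = 454 mod 256 = 198; odd-index sum = 522 mod 256 = 10 → c6 0a.
Outer input = (K'⊕opad) ∥ inner = e2 f2 9d 48 5c ∥ c6 0a.
Outer hash (tag): even-index sum = 485 mod 256 = 229; odd-index sum = 512 mod 256 = 0 → e5 00.

e500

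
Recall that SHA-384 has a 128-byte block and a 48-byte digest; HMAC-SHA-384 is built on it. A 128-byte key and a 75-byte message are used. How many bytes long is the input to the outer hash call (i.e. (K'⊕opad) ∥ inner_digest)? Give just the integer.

Key is 128 ≤ 128 bytes, zero-padded: |K'| = 128.
Outer input = (K'⊕opad) ∥ H(inner) → 128 + 48 = 176 bytes.

176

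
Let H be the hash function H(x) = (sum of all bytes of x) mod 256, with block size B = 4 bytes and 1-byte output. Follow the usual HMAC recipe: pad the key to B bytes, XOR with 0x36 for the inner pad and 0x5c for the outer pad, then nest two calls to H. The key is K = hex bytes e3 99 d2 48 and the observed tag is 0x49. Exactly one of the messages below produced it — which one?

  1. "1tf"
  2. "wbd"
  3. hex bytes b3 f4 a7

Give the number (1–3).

Key hex bytes e3 99 d2 48 is exactly B = 4 bytes: K' = e3 99 d2 48.
K' ⊕ ipad = d5 af e4 7e; K' ⊕ opad = bf c5 8e 14.
m1: inner = H(d5 af e4 7e 31 74 66) = f1; tag = H(bf c5 8e 14 f1) = 17
m2: inner = H(d5 af e4 7e 77 62 64) = 23; tag = H(bf c5 8e 14 23) = 49 ← matches
m3: inner = H(d5 af e4 7e b3 f4 a7) = 34; tag = H(bf c5 8e 14 34) = 5a

2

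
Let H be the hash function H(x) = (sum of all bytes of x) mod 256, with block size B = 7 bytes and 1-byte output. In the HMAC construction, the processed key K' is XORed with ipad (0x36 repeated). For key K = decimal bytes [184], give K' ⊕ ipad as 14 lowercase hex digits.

8e363636363636

Key decimal bytes [184] = b8 is 1 byte ≤ B = 7; zero-pad to 7 bytes: K' = b8 00 00 00 00 00 00.
XOR each byte with 0x36: b8⊕36=8e, 00⊕36=36, 00⊕36=36, 00⊕36=36, 00⊕36=36, 00⊕36=36, 00⊕36=36.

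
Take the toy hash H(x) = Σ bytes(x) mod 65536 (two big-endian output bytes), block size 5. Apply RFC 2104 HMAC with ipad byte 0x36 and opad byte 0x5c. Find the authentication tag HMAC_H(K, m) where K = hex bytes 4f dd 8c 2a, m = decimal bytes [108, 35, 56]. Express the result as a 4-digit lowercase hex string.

0270

Key hex bytes 4f dd 8c 2a is 4 bytes ≤ B = 5; zero-pad to 5 bytes: K' = 4f dd 8c 2a 00.
K' ⊕ ipad = 79 eb ba 1c 36.  K' ⊕ opad = 13 81 d0 76 5c.
Inner input = (K'⊕ipad) ∥ m = 79 eb ba 1c 36 ∥ 6c 23 38.
Inner hash: sum = 121+235+186+28+54+108+35+56 = 823 → 03 37.
Outer input = (K'⊕opad) ∥ inner = 13 81 d0 76 5c ∥ 03 37.
Outer hash (tag): sum = 19+129+208+118+92+3+55 = 624 → 02 70.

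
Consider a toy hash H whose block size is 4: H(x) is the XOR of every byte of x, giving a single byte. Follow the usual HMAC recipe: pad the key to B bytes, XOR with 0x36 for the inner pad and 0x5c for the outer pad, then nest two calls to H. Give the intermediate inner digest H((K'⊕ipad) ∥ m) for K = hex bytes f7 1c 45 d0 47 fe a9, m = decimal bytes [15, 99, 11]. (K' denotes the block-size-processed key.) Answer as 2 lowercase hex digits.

Key hex bytes f7 1c 45 d0 47 fe a9 is 7 bytes > B = 4, so hash it first: H(key) = 6e, then zero-pad to 4 bytes: K' = 6e 00 00 00.
K' ⊕ ipad = 58 36 36 36.
Inner input = 58 36 36 36 ∥ 0f 63 0b.
Inner hash: XOR 58⊕36⊕36⊕36⊕0f⊕63⊕0b = 09.

09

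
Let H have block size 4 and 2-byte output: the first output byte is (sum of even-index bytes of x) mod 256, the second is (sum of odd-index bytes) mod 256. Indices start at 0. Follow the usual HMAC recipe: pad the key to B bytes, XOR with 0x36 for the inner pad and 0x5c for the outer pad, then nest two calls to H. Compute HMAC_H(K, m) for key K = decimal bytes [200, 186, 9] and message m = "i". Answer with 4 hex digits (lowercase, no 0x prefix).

Key decimal bytes [200, 186, 9] = c8 ba 09 is 3 bytes ≤ B = 4; zero-pad to 4 bytes: K' = c8 ba 09 00.
K' ⊕ ipad = fe 8c 3f 36.  K' ⊕ opad = 94 e6 55 5c.
Inner input = (K'⊕ipad) ∥ m = fe 8c 3f 36 ∥ 69.
Inner hash: even-index sum = 422 mod 256 = 166; odd-index sum = 194 mod 256 = 194 → a6 c2.
Outer input = (K'⊕opad) ∥ inner = 94 e6 55 5c ∥ a6 c2.
Outer hash (tag): even-index sum = 399 mod 256 = 143; odd-index sum = 516 mod 256 = 4 → 8f 04.

8f04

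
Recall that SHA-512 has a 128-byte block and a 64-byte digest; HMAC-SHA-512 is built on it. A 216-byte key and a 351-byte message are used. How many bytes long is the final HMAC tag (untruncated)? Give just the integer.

64

The tag is one SHA-512 digest: 64 bytes.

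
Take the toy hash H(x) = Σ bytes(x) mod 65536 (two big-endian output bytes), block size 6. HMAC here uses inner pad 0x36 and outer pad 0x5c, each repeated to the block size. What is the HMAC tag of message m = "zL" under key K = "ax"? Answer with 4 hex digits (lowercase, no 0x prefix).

Key "ax" = 61 78 is 2 bytes ≤ B = 6; zero-pad to 6 bytes: K' = 61 78 00 00 00 00.
K' ⊕ ipad = 57 4e 36 36 36 36.  K' ⊕ opad = 3d 24 5c 5c 5c 5c.
Inner input = (K'⊕ipad) ∥ m = 57 4e 36 36 36 36 ∥ 7a 4c.
Inner hash: sum = 87+78+54+54+54+54+122+76 = 579 → 02 43.
Outer input = (K'⊕opad) ∥ inner = 3d 24 5c 5c 5c 5c ∥ 02 43.
Outer hash (tag): sum = 61+36+92+92+92+92+2+67 = 534 → 02 16.

0216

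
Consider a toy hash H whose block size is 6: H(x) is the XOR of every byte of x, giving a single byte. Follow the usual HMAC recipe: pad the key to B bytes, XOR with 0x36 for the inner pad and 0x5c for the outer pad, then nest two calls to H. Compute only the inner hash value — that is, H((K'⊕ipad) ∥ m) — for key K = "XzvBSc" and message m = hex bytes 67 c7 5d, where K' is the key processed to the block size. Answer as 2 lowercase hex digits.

db

Key "XzvBSc" = 58 7a 76 42 53 63 is exactly B = 6 bytes: K' = 58 7a 76 42 53 63.
K' ⊕ ipad = 6e 4c 40 74 65 55.
Inner input = 6e 4c 40 74 65 55 ∥ 67 c7 5d.
Inner hash: XOR 6e⊕4c⊕40⊕74⊕65⊕55⊕67⊕c7⊕5d = db.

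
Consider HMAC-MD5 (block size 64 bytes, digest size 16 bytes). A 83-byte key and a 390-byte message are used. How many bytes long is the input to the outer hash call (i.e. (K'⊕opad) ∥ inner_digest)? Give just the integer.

80

Key is 83 > 64 bytes, so it is hashed to 16 bytes then zero-padded to 64: |K'| = 64.
Outer input = (K'⊕opad) ∥ H(inner) → 64 + 16 = 80 bytes.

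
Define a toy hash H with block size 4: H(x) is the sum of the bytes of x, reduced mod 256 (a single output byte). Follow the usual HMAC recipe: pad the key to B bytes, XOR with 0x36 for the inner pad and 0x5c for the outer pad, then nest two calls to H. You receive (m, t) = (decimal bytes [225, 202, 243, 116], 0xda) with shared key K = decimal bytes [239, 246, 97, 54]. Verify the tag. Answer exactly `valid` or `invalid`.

invalid

Key decimal bytes [239, 246, 97, 54] = ef f6 61 36 is exactly B = 4 bytes: K' = ef f6 61 36.
K' ⊕ ipad = d9 c0 57 00; K' ⊕ opad = b3 aa 3d 6a.
Inner hash: sum = 217+192+87+0+225+202+243+116 = 1282; mod 256 = 2 → 02.
Outer hash (recomputed tag): sum = 179+170+61+106+2 = 518; mod 256 = 6 → 06.
Recomputed tag = 06; claimed = da → mismatch.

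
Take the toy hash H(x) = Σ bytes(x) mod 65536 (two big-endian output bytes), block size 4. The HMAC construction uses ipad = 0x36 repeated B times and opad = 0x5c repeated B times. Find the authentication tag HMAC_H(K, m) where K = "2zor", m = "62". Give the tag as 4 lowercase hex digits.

Key "2zor" = 32 7a 6f 72 is exactly B = 4 bytes: K' = 32 7a 6f 72.
K' ⊕ ipad = 04 4c 59 44.  K' ⊕ opad = 6e 26 33 2e.
Inner input = (K'⊕ipad) ∥ m = 04 4c 59 44 ∥ 36 32.
Inner hash: sum = 4+76+89+68+54+50 = 341 → 01 55.
Outer input = (K'⊕opad) ∥ inner = 6e 26 33 2e ∥ 01 55.
Outer hash (tag): sum = 110+38+51+46+1+85 = 331 → 01 4b.

014b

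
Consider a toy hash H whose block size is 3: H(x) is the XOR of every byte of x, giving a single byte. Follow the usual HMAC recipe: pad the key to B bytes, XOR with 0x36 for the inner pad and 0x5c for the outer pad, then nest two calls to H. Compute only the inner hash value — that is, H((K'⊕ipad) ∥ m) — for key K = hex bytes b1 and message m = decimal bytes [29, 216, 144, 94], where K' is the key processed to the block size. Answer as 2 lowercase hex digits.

Key hex bytes b1 is 1 byte ≤ B = 3; zero-pad to 3 bytes: K' = b1 00 00.
K' ⊕ ipad = 87 36 36.
Inner input = 87 36 36 ∥ 1d d8 90 5e.
Inner hash: XOR 87⊕36⊕36⊕1d⊕d8⊕90⊕5e = 8c.

8c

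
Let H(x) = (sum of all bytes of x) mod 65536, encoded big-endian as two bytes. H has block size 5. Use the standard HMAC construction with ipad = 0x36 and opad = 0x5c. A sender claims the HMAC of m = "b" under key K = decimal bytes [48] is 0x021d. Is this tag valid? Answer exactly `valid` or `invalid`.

Key decimal bytes [48] = 30 is 1 byte ≤ B = 5; zero-pad to 5 bytes: K' = 30 00 00 00 00.
K' ⊕ ipad = 06 36 36 36 36; K' ⊕ opad = 6c 5c 5c 5c 5c.
Inner hash: sum = 6+54+54+54+54+98 = 320 → 01 40.
Outer hash (recomputed tag): sum = 108+92+92+92+92+1+64 = 541 → 02 1d.
Recomputed tag = 021d; claimed = 021d → match.

valid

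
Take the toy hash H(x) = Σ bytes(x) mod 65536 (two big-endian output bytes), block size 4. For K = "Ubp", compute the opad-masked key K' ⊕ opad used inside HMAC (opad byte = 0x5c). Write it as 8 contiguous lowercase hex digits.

093e2c5c

Key "Ubp" = 55 62 70 is 3 bytes ≤ B = 4; zero-pad to 4 bytes: K' = 55 62 70 00.
XOR each byte with 0x5c: 55⊕5c=09, 62⊕5c=3e, 70⊕5c=2c, 00⊕5c=5c.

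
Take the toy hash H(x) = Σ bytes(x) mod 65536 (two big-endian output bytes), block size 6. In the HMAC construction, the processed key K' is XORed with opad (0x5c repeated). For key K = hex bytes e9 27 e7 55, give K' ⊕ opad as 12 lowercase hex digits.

Key hex bytes e9 27 e7 55 is 4 bytes ≤ B = 6; zero-pad to 6 bytes: K' = e9 27 e7 55 00 00.
XOR each byte with 0x5c: e9⊕5c=b5, 27⊕5c=7b, e7⊕5c=bb, 55⊕5c=09, 00⊕5c=5c, 00⊕5c=5c.

b57bbb095c5c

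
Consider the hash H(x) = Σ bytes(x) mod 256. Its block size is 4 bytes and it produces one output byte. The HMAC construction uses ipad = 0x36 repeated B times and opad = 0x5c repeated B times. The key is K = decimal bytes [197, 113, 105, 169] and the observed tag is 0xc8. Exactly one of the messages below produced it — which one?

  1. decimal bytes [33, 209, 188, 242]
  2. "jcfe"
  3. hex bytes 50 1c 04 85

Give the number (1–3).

1

Key decimal bytes [197, 113, 105, 169] = c5 71 69 a9 is exactly B = 4 bytes: K' = c5 71 69 a9.
K' ⊕ ipad = f3 47 5f 9f; K' ⊕ opad = 99 2d 35 f5.
m1: inner = H(f3 47 5f 9f 21 d1 bc f2) = d8; tag = H(99 2d 35 f5 d8) = c8 ← matches
m2: inner = H(f3 47 5f 9f 6a 63 66 65) = d0; tag = H(99 2d 35 f5 d0) = c0
m3: inner = H(f3 47 5f 9f 50 1c 04 85) = 2d; tag = H(99 2d 35 f5 2d) = 1d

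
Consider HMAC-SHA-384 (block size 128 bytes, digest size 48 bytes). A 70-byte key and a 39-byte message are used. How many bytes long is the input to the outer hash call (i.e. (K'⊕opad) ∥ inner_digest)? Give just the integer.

Key is 70 ≤ 128 bytes, zero-padded: |K'| = 128.
Outer input = (K'⊕opad) ∥ H(inner) → 128 + 48 = 176 bytes.

176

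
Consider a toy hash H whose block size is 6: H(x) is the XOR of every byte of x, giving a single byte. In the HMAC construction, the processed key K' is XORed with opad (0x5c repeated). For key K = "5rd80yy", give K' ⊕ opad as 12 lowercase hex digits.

775c5c5c5c5c

Key "5rd80yy" = 35 72 64 38 30 79 79 is 7 bytes > B = 6, so hash it first: H(key) = 2b, then zero-pad to 6 bytes: K' = 2b 00 00 00 00 00.
XOR each byte with 0x5c: 2b⊕5c=77, 00⊕5c=5c, 00⊕5c=5c, 00⊕5c=5c, 00⊕5c=5c, 00⊕5c=5c.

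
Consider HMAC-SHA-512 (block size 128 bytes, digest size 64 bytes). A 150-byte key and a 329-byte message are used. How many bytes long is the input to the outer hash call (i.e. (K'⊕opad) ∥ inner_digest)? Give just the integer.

Key is 150 > 128 bytes, so it is hashed to 64 bytes then zero-padded to 128: |K'| = 128.
Outer input = (K'⊕opad) ∥ H(inner) → 128 + 64 = 192 bytes.

192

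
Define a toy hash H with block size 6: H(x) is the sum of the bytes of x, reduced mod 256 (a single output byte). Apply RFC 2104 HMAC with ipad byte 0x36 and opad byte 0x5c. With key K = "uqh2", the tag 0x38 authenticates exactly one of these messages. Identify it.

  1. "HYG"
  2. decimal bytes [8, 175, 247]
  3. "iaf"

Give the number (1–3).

Key "uqh2" = 75 71 68 32 is 4 bytes ≤ B = 6; zero-pad to 6 bytes: K' = 75 71 68 32 00 00.
K' ⊕ ipad = 43 47 5e 04 36 36; K' ⊕ opad = 29 2d 34 6e 5c 5c.
m1: inner = H(43 47 5e 04 36 36 48 59 47) = 40; tag = H(29 2d 34 6e 5c 5c 40) = f0
m2: inner = H(43 47 5e 04 36 36 08 af f7) = 06; tag = H(29 2d 34 6e 5c 5c 06) = b6
m3: inner = H(43 47 5e 04 36 36 69 61 66) = 88; tag = H(29 2d 34 6e 5c 5c 88) = 38 ← matches

3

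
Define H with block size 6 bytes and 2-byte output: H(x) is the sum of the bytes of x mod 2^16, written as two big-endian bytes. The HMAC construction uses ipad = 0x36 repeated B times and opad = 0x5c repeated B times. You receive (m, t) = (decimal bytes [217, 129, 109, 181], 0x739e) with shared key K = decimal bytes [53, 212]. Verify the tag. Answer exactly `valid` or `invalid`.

invalid

Key decimal bytes [53, 212] = 35 d4 is 2 bytes ≤ B = 6; zero-pad to 6 bytes: K' = 35 d4 00 00 00 00.
K' ⊕ ipad = 03 e2 36 36 36 36; K' ⊕ opad = 69 88 5c 5c 5c 5c.
Inner hash: sum = 3+226+54+54+54+54+217+129+109+181 = 1081 → 04 39.
Outer hash (recomputed tag): sum = 105+136+92+92+92+92+4+57 = 670 → 02 9e.
Recomputed tag = 029e; claimed = 739e → mismatch.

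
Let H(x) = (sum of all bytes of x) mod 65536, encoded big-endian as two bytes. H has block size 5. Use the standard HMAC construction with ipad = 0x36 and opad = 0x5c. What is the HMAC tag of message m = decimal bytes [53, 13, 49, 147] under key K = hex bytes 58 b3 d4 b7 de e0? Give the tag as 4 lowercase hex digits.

Key hex bytes 58 b3 d4 b7 de e0 is 6 bytes > B = 5, so hash it first: H(key) = 04 54, then zero-pad to 5 bytes: K' = 04 54 00 00 00.
K' ⊕ ipad = 32 62 36 36 36.  K' ⊕ opad = 58 08 5c 5c 5c.
Inner input = (K'⊕ipad) ∥ m = 32 62 36 36 36 ∥ 35 0d 31 93.
Inner hash: sum = 50+98+54+54+54+53+13+49+147 = 572 → 02 3c.
Outer input = (K'⊕opad) ∥ inner = 58 08 5c 5c 5c ∥ 02 3c.
Outer hash (tag): sum = 88+8+92+92+92+2+60 = 434 → 01 b2.

01b2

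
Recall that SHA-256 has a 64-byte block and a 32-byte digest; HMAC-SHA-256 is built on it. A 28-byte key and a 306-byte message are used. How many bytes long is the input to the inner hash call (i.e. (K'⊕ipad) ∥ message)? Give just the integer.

Key is 28 ≤ 64 bytes, zero-padded: |K'| = 64.
Inner input = (K'⊕ipad) ∥ m → 64 + 306 = 370 bytes.

370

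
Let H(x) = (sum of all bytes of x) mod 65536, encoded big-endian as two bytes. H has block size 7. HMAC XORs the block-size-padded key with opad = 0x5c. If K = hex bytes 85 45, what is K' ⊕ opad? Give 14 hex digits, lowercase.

Key hex bytes 85 45 is 2 bytes ≤ B = 7; zero-pad to 7 bytes: K' = 85 45 00 00 00 00 00.
XOR each byte with 0x5c: 85⊕5c=d9, 45⊕5c=19, 00⊕5c=5c, 00⊕5c=5c, 00⊕5c=5c, 00⊕5c=5c, 00⊕5c=5c.

d9195c5c5c5c5c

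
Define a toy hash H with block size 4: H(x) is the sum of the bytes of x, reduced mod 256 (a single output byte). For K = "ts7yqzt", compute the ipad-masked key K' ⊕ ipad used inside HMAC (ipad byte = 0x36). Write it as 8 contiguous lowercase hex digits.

Key "ts7yqzt" = 74 73 37 79 71 7a 74 is 7 bytes > B = 4, so hash it first: H(key) = f6, then zero-pad to 4 bytes: K' = f6 00 00 00.
XOR each byte with 0x36: f6⊕36=c0, 00⊕36=36, 00⊕36=36, 00⊕36=36.

c0363636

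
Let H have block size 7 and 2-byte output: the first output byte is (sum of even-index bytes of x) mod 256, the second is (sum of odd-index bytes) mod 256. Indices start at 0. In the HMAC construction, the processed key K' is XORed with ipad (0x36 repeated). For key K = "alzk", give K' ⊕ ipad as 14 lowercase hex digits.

Key "alzk" = 61 6c 7a 6b is 4 bytes ≤ B = 7; zero-pad to 7 bytes: K' = 61 6c 7a 6b 00 00 00.
XOR each byte with 0x36: 61⊕36=57, 6c⊕36=5a, 7a⊕36=4c, 6b⊕36=5d, 00⊕36=36, 00⊕36=36, 00⊕36=36.

575a4c5d363636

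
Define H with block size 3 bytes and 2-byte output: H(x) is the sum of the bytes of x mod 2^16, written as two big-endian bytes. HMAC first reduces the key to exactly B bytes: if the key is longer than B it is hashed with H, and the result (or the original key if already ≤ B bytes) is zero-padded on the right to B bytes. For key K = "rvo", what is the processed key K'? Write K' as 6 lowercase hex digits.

72766f

Key "rvo" = 72 76 6f is exactly B = 3 bytes: K' = 72 76 6f.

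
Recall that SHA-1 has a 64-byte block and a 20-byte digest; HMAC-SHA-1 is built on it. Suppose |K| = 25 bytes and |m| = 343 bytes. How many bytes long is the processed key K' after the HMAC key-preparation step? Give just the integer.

Key is 25 ≤ 64 bytes, zero-padded: |K'| = 64.

64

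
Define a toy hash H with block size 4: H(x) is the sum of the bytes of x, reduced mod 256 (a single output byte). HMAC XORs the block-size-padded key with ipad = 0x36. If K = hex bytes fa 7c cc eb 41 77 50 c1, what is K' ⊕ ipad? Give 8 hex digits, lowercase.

Key hex bytes fa 7c cc eb 41 77 50 c1 is 8 bytes > B = 4, so hash it first: H(key) = f6, then zero-pad to 4 bytes: K' = f6 00 00 00.
XOR each byte with 0x36: f6⊕36=c0, 00⊕36=36, 00⊕36=36, 00⊕36=36.

c0363636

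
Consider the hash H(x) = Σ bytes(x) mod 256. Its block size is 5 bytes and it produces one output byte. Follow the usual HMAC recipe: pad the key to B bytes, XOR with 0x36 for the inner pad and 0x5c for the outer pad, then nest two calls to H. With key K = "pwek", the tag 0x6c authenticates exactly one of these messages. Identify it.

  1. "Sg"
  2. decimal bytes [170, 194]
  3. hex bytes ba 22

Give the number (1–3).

3

Key "pwek" = 70 77 65 6b is 4 bytes ≤ B = 5; zero-pad to 5 bytes: K' = 70 77 65 6b 00.
K' ⊕ ipad = 46 41 53 5d 36; K' ⊕ opad = 2c 2b 39 37 5c.
m1: inner = H(46 41 53 5d 36 53 67) = 27; tag = H(2c 2b 39 37 5c 27) = 4a
m2: inner = H(46 41 53 5d 36 aa c2) = d9; tag = H(2c 2b 39 37 5c d9) = fc
m3: inner = H(46 41 53 5d 36 ba 22) = 49; tag = H(2c 2b 39 37 5c 49) = 6c ← matches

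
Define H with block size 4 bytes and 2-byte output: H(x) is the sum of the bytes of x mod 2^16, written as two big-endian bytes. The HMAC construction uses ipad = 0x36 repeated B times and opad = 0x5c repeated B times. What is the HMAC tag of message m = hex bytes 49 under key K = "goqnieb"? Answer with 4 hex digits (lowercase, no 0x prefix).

028c

Key "goqnieb" = 67 6f 71 6e 69 65 62 is 7 bytes > B = 4, so hash it first: H(key) = 02 e5, then zero-pad to 4 bytes: K' = 02 e5 00 00.
K' ⊕ ipad = 34 d3 36 36.  K' ⊕ opad = 5e b9 5c 5c.
Inner input = (K'⊕ipad) ∥ m = 34 d3 36 36 ∥ 49.
Inner hash: sum = 52+211+54+54+73 = 444 → 01 bc.
Outer input = (K'⊕opad) ∥ inner = 5e b9 5c 5c ∥ 01 bc.
Outer hash (tag): sum = 94+185+92+92+1+188 = 652 → 02 8c.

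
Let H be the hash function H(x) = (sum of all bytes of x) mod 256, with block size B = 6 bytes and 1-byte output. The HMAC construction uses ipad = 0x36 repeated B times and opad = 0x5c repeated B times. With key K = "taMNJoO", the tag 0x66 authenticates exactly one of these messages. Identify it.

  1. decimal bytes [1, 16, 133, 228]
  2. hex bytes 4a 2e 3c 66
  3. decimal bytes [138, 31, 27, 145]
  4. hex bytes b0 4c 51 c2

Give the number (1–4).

Key "taMNJoO" = 74 61 4d 4e 4a 6f 4f is 7 bytes > B = 6, so hash it first: H(key) = 78, then zero-pad to 6 bytes: K' = 78 00 00 00 00 00.
K' ⊕ ipad = 4e 36 36 36 36 36; K' ⊕ opad = 24 5c 5c 5c 5c 5c.
m1: inner = H(4e 36 36 36 36 36 01 10 85 e4) = d6; tag = H(24 5c 5c 5c 5c 5c d6) = c6
m2: inner = H(4e 36 36 36 36 36 4a 2e 3c 66) = 76; tag = H(24 5c 5c 5c 5c 5c 76) = 66 ← matches
m3: inner = H(4e 36 36 36 36 36 8a 1f 1b 91) = b1; tag = H(24 5c 5c 5c 5c 5c b1) = a1
m4: inner = H(4e 36 36 36 36 36 b0 4c 51 c2) = 6b; tag = H(24 5c 5c 5c 5c 5c 6b) = 5b

2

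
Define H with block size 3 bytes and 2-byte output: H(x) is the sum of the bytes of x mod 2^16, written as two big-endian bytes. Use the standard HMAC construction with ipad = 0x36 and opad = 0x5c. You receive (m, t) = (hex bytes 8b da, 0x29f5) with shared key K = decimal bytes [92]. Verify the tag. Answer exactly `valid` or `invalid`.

Key decimal bytes [92] = 5c is 1 byte ≤ B = 3; zero-pad to 3 bytes: K' = 5c 00 00.
K' ⊕ ipad = 6a 36 36; K' ⊕ opad = 00 5c 5c.
Inner hash: sum = 106+54+54+139+218 = 571 → 02 3b.
Outer hash (recomputed tag): sum = 0+92+92+2+59 = 245 → 00 f5.
Recomputed tag = 00f5; claimed = 29f5 → mismatch.

invalid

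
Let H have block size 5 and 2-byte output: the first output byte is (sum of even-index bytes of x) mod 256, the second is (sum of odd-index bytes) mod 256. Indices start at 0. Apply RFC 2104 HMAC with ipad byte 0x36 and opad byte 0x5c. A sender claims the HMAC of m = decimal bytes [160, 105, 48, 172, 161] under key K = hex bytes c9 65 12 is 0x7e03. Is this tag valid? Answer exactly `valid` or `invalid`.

invalid

Key hex bytes c9 65 12 is 3 bytes ≤ B = 5; zero-pad to 5 bytes: K' = c9 65 12 00 00.
K' ⊕ ipad = ff 53 24 36 36; K' ⊕ opad = 95 39 4e 5c 5c.
Inner hash: even-index sum = 622 mod 256 = 110; odd-index sum = 506 mod 256 = 250 → 6e fa.
Outer hash (recomputed tag): even-index sum = 569 mod 256 = 57; odd-index sum = 259 mod 256 = 3 → 39 03.
Recomputed tag = 3903; claimed = 7e03 → mismatch.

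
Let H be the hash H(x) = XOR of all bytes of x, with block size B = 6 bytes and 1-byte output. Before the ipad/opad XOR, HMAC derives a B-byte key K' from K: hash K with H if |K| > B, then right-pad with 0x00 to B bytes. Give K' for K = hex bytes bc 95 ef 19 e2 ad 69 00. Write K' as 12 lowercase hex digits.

f90000000000

|K| = 8 > B = 6, so first hash the key.
H(K): XOR bc⊕95⊕ef⊕19⊕e2⊕ad⊕69⊕00 = f9.
Zero-pad H(K) = f9 to 6 bytes: K' = f9 00 00 00 00 00.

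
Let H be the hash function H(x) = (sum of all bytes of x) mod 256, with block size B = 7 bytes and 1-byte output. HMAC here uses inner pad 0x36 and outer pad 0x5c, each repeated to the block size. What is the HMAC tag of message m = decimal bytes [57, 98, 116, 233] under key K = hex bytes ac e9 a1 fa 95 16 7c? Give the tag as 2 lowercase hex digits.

5c

Key hex bytes ac e9 a1 fa 95 16 7c is exactly B = 7 bytes: K' = ac e9 a1 fa 95 16 7c.
K' ⊕ ipad = 9a df 97 cc a3 20 4a.  K' ⊕ opad = f0 b5 fd a6 c9 4a 20.
Inner input = (K'⊕ipad) ∥ m = 9a df 97 cc a3 20 4a ∥ 39 62 74 e9.
Inner hash: sum = 154+223+151+204+163+32+74+57+98+116+233 = 1505; mod 256 = 225 → e1.
Outer input = (K'⊕opad) ∥ inner = f0 b5 fd a6 c9 4a 20 ∥ e1.
Outer hash (tag): sum = 240+181+253+166+201+74+32+225 = 1372; mod 256 = 92 → 5c.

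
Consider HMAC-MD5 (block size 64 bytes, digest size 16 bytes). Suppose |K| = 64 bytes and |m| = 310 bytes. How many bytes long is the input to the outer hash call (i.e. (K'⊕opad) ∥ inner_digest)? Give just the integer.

Key is 64 ≤ 64 bytes, zero-padded: |K'| = 64.
Outer input = (K'⊕opad) ∥ H(inner) → 64 + 16 = 80 bytes.

80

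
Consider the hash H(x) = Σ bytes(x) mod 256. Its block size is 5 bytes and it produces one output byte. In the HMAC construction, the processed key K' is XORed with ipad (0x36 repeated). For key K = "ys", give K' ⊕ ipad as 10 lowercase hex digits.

4f45363636

Key "ys" = 79 73 is 2 bytes ≤ B = 5; zero-pad to 5 bytes: K' = 79 73 00 00 00.
XOR each byte with 0x36: 79⊕36=4f, 73⊕36=45, 00⊕36=36, 00⊕36=36, 00⊕36=36.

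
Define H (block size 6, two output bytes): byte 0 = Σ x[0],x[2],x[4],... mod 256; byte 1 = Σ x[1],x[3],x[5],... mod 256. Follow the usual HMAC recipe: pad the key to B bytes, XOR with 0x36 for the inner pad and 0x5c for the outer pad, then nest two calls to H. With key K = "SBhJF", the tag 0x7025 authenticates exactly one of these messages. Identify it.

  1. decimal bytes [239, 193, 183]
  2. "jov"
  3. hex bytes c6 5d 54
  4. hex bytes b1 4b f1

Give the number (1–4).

Key "SBhJF" = 53 42 68 4a 46 is 5 bytes ≤ B = 6; zero-pad to 6 bytes: K' = 53 42 68 4a 46 00.
K' ⊕ ipad = 65 74 5e 7c 70 36; K' ⊕ opad = 0f 1e 34 16 1a 5c.
m1: inner = H(65 74 5e 7c 70 36 ef c1 b7) = d9 e7; tag = H(0f 1e 34 16 1a 5c d9 e7) = 3677
m2: inner = H(65 74 5e 7c 70 36 6a 6f 76) = 13 95; tag = H(0f 1e 34 16 1a 5c 13 95) = 7025 ← matches
m3: inner = H(65 74 5e 7c 70 36 c6 5d 54) = 4d 83; tag = H(0f 1e 34 16 1a 5c 4d 83) = aa13
m4: inner = H(65 74 5e 7c 70 36 b1 4b f1) = d5 71; tag = H(0f 1e 34 16 1a 5c d5 71) = 3201

2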